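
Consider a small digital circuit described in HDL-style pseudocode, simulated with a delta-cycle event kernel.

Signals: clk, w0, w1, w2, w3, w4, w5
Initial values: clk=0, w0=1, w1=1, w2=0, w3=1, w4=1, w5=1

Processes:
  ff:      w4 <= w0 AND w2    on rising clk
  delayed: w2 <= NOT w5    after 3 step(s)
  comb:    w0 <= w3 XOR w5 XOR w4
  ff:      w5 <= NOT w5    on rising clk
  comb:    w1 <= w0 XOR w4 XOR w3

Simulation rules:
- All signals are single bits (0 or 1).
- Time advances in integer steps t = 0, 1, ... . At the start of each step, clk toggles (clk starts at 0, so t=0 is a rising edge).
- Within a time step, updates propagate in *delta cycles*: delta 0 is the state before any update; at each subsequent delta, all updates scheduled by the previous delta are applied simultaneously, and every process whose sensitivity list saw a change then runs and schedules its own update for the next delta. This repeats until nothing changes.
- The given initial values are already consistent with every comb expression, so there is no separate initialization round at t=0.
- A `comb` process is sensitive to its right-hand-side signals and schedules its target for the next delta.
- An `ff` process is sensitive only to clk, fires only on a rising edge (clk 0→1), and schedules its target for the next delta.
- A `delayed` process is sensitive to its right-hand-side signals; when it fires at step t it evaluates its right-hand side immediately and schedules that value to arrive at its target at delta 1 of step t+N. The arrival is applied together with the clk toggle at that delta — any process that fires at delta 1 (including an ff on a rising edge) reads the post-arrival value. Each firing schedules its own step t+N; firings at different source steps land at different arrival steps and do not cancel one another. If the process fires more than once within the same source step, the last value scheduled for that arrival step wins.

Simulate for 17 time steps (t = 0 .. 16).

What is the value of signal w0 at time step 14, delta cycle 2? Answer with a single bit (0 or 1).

1

[bits: w4,w1,w0,w5,w3,clk,w2]
t=0: Δ0=1111100 Δ1=1111110 Δ2=0110110 Δ3=0010110 | 3Δ
t=1: Δ0=0010110 Δ1=0010100 | 1Δ
t=2: Δ0=0010100 Δ1=0010110 Δ2=0011110 Δ3=0001110 Δ4=0101110 | 4Δ
t=3: Δ0=0101110 Δ1=0101101 | 1Δ
t=4: Δ0=0101101 Δ1=0101111 Δ2=0100111 Δ3=0110111 Δ4=0010111 | 4Δ
t=5: Δ0=0010111 Δ1=0010100 | 1Δ
t=6: Δ0=0010100 Δ1=0010110 Δ2=0011110 Δ3=0001110 Δ4=0101110 | 4Δ
t=7: Δ0=0101110 Δ1=0101101 | 1Δ
t=8: Δ0=0101101 Δ1=0101111 Δ2=0100111 Δ3=0110111 Δ4=0010111 | 4Δ
t=9: Δ0=0010111 Δ1=0010100 | 1Δ
t=10: Δ0=0010100 Δ1=0010110 Δ2=0011110 Δ3=0001110 Δ4=0101110 | 4Δ
t=11: Δ0=0101110 Δ1=0101101 | 1Δ
t=12: Δ0=0101101 Δ1=0101111 Δ2=0100111 Δ3=0110111 Δ4=0010111 | 4Δ
t=13: Δ0=0010111 Δ1=0010100 | 1Δ
t=14: Δ0=0010100 Δ1=0010110 Δ2=0011110 Δ3=0001110 Δ4=0101110 | 4Δ
t=15: Δ0=0101110 Δ1=0101101 | 1Δ
t=16: Δ0=0101101 Δ1=0101111 Δ2=0100111 Δ3=0110111 Δ4=0010111 | 4Δ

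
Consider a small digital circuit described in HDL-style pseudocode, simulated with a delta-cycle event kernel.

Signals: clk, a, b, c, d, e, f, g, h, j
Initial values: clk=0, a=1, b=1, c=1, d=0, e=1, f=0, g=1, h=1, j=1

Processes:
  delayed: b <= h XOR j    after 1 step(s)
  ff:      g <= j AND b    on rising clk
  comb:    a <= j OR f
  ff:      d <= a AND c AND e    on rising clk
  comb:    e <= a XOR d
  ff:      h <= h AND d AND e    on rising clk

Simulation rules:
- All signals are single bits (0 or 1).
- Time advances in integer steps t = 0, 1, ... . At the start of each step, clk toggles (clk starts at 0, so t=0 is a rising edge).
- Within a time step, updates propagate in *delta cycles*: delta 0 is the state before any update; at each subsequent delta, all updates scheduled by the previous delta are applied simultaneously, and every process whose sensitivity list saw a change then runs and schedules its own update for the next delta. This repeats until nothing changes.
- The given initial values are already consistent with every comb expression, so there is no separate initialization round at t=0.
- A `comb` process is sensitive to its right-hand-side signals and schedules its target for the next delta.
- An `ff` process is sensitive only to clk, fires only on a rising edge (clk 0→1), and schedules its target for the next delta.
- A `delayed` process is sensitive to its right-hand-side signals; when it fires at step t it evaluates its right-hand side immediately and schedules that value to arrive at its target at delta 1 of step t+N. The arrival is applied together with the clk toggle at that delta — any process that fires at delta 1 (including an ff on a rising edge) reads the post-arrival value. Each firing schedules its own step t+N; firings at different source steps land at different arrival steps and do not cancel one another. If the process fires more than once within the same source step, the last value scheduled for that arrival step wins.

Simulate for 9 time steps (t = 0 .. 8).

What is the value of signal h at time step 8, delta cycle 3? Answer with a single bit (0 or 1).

0

t=0 Δ0: a=1 clk=0 b=1 c=1 d=0 j=1 h=1 f=0 g=1 e=1
  Δ1: clk:0→1
  Δ2: d:0→1, h:1→0
  Δ3: e:1→0
  (3Δ to stable)
t=1 Δ0: a=1 clk=1 b=1 c=1 d=1 j=1 h=0 f=0 g=1 e=0
  Δ1: clk:1→0
  (1Δ to stable)
t=2 Δ0: a=1 clk=0 b=1 c=1 d=1 j=1 h=0 f=0 g=1 e=0
  Δ1: clk:0→1
  Δ2: d:1→0
  Δ3: e:0→1
  (3Δ to stable)
t=3 Δ0: a=1 clk=1 b=1 c=1 d=0 j=1 h=0 f=0 g=1 e=1
  Δ1: clk:1→0
  (1Δ to stable)
t=4 Δ0: a=1 clk=0 b=1 c=1 d=0 j=1 h=0 f=0 g=1 e=1
  Δ1: clk:0→1
  Δ2: d:0→1
  Δ3: e:1→0
  (3Δ to stable)
t=5 Δ0: a=1 clk=1 b=1 c=1 d=1 j=1 h=0 f=0 g=1 e=0
  Δ1: clk:1→0
  (1Δ to stable)
t=6 Δ0: a=1 clk=0 b=1 c=1 d=1 j=1 h=0 f=0 g=1 e=0
  Δ1: clk:0→1
  Δ2: d:1→0
  Δ3: e:0→1
  (3Δ to stable)
t=7 Δ0: a=1 clk=1 b=1 c=1 d=0 j=1 h=0 f=0 g=1 e=1
  Δ1: clk:1→0
  (1Δ to stable)
t=8 Δ0: a=1 clk=0 b=1 c=1 d=0 j=1 h=0 f=0 g=1 e=1
  Δ1: clk:0→1
  Δ2: d:0→1
  Δ3: e:1→0
  (3Δ to stable)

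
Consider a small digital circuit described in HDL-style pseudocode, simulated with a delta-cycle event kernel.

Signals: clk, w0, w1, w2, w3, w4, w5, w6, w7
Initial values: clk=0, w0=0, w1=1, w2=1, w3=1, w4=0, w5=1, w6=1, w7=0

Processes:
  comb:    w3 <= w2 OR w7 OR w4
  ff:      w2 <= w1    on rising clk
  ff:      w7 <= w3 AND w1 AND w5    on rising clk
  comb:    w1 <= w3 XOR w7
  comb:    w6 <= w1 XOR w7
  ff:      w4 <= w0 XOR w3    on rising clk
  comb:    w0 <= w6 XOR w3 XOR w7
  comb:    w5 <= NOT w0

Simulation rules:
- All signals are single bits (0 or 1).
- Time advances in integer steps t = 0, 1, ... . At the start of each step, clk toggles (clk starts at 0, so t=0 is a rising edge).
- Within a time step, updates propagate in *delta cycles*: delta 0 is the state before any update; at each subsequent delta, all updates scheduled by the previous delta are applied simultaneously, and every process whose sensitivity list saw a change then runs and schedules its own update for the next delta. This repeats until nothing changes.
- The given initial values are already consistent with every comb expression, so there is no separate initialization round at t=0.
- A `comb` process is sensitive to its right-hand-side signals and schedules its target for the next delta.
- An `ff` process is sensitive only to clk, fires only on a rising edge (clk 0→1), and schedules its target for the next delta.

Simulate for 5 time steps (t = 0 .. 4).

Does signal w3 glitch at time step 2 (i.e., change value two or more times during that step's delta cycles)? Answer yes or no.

t=0 Δ0: w6=1 w1=1 clk=0 w7=0 w2=1 w3=1 w4=0 w5=1 w0=0
  Δ1: clk:0→1
  Δ2: w7:0→1, w4:0→1
  Δ3: w6:1→0, w1:1→0, w0:0→1
  Δ4: w6:0→1, w5:1→0, w0:1→0
  Δ5: w5:0→1, w0:0→1
  Δ6: w5:1→0
  (6Δ to stable)
t=1 Δ0: w6=1 w1=0 clk=1 w7=1 w2=1 w3=1 w4=1 w5=0 w0=1
  Δ1: clk:1→0
  (1Δ to stable)
t=2 Δ0: w6=1 w1=0 clk=0 w7=1 w2=1 w3=1 w4=1 w5=0 w0=1
  Δ1: clk:0→1
  Δ2: w7:1→0, w2:1→0, w4:1→0
  Δ3: w6:1→0, w1:0→1, w3:1→0, w0:1→0
  Δ4: w6:0→1, w1:1→0, w5:0→1
  Δ5: w6:1→0, w0:0→1
  Δ6: w5:1→0, w0:1→0
  Δ7: w5:0→1
  (7Δ to stable)
t=3 Δ0: w6=0 w1=0 clk=1 w7=0 w2=0 w3=0 w4=0 w5=1 w0=0
  Δ1: clk:1→0
  (1Δ to stable)
t=4 Δ0: w6=0 w1=0 clk=0 w7=0 w2=0 w3=0 w4=0 w5=1 w0=0
  Δ1: clk:0→1
  (1Δ to stable)

no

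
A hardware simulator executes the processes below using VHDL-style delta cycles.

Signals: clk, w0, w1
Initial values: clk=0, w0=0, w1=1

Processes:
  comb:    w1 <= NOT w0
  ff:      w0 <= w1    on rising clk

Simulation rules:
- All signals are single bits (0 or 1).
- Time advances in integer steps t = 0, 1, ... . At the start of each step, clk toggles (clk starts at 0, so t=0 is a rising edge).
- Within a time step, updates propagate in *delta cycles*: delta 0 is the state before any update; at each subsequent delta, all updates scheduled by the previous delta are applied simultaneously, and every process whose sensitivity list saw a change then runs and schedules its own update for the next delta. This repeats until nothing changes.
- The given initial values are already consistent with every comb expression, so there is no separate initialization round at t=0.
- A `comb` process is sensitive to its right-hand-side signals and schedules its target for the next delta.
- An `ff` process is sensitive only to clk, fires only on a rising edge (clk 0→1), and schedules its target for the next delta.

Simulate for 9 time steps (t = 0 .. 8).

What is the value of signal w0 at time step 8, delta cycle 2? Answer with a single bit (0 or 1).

1

t0.Δ0 w0=0 w1=1 clk=0
t0.Δ1 w0=0 w1=1 clk=1
t0.Δ2 w0=1 w1=1 clk=1
t0.Δ3 w0=1 w1=0 clk=1
t1.Δ0 w0=1 w1=0 clk=1
t1.Δ1 w0=1 w1=0 clk=0
t2.Δ0 w0=1 w1=0 clk=0
t2.Δ1 w0=1 w1=0 clk=1
t2.Δ2 w0=0 w1=0 clk=1
t2.Δ3 w0=0 w1=1 clk=1
t3.Δ0 w0=0 w1=1 clk=1
t3.Δ1 w0=0 w1=1 clk=0
t4.Δ0 w0=0 w1=1 clk=0
t4.Δ1 w0=0 w1=1 clk=1
t4.Δ2 w0=1 w1=1 clk=1
t4.Δ3 w0=1 w1=0 clk=1
t5.Δ0 w0=1 w1=0 clk=1
t5.Δ1 w0=1 w1=0 clk=0
t6.Δ0 w0=1 w1=0 clk=0
t6.Δ1 w0=1 w1=0 clk=1
t6.Δ2 w0=0 w1=0 clk=1
t6.Δ3 w0=0 w1=1 clk=1
t7.Δ0 w0=0 w1=1 clk=1
t7.Δ1 w0=0 w1=1 clk=0
t8.Δ0 w0=0 w1=1 clk=0
t8.Δ1 w0=0 w1=1 clk=1
t8.Δ2 w0=1 w1=1 clk=1
t8.Δ3 w0=1 w1=0 clk=1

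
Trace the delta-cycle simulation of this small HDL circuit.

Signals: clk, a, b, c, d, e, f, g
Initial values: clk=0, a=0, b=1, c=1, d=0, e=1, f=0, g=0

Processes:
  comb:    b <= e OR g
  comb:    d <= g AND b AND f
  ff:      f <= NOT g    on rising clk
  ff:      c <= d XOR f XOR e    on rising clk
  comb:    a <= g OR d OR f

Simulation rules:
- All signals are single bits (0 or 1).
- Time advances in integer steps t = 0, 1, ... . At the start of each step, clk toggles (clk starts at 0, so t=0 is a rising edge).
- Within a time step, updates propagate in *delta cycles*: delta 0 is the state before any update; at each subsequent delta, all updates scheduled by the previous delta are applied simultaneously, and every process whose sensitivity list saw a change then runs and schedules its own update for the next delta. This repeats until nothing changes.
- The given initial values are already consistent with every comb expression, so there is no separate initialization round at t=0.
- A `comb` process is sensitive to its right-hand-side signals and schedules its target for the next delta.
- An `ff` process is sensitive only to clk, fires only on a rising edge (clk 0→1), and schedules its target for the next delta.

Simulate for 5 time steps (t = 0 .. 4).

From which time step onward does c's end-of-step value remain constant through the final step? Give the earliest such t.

[bits: e,a,d,clk,b,g,c,f]
t=0: Δ0=10001010 Δ1=10011010 Δ2=10011011 Δ3=11011011 | 3Δ
t=1: Δ0=11011011 Δ1=11001011 | 1Δ
t=2: Δ0=11001011 Δ1=11011011 Δ2=11011001 | 2Δ
t=3: Δ0=11011001 Δ1=11001001 | 1Δ
t=4: Δ0=11001001 Δ1=11011001 | 1Δ

2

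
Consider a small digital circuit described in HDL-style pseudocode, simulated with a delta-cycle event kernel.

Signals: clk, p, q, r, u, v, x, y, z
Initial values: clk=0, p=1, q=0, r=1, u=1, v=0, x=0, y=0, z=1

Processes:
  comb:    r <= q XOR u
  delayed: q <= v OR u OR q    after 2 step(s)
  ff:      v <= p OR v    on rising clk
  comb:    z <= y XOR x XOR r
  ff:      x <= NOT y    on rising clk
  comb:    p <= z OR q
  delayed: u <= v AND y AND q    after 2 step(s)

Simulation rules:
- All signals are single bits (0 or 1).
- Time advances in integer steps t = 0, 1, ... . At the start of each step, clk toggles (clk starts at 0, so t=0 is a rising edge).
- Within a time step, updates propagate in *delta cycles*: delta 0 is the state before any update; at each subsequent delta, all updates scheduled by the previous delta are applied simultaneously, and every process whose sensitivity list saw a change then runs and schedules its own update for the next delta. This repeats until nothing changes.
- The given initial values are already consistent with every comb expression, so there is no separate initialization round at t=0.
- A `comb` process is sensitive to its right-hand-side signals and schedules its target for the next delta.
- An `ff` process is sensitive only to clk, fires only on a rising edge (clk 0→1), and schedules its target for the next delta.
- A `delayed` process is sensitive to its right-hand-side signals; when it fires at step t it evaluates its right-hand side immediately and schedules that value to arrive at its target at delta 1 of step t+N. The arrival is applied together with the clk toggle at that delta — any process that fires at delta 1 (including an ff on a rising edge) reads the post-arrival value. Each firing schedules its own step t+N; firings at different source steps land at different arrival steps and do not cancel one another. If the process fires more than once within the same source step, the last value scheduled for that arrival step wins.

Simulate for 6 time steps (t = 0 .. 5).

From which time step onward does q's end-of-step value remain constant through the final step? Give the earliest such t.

t=0 Δ0: q=0 z=1 u=1 p=1 r=1 x=0 v=0 y=0 clk=0
  Δ1: clk:0→1
  Δ2: x:0→1, v:0→1
  Δ3: z:1→0
  Δ4: p:1→0
  (4Δ to stable)
t=1 Δ0: q=0 z=0 u=1 p=0 r=1 x=1 v=1 y=0 clk=1
  Δ1: clk:1→0
  (1Δ to stable)
t=2 Δ0: q=0 z=0 u=1 p=0 r=1 x=1 v=1 y=0 clk=0
  Δ1: q:0→1, u:1→0, clk:0→1
  Δ2: p:0→1
  (2Δ to stable)
t=3 Δ0: q=1 z=0 u=0 p=1 r=1 x=1 v=1 y=0 clk=1
  Δ1: clk:1→0
  (1Δ to stable)
t=4 Δ0: q=1 z=0 u=0 p=1 r=1 x=1 v=1 y=0 clk=0
  Δ1: clk:0→1
  (1Δ to stable)
t=5 Δ0: q=1 z=0 u=0 p=1 r=1 x=1 v=1 y=0 clk=1
  Δ1: clk:1→0
  (1Δ to stable)

2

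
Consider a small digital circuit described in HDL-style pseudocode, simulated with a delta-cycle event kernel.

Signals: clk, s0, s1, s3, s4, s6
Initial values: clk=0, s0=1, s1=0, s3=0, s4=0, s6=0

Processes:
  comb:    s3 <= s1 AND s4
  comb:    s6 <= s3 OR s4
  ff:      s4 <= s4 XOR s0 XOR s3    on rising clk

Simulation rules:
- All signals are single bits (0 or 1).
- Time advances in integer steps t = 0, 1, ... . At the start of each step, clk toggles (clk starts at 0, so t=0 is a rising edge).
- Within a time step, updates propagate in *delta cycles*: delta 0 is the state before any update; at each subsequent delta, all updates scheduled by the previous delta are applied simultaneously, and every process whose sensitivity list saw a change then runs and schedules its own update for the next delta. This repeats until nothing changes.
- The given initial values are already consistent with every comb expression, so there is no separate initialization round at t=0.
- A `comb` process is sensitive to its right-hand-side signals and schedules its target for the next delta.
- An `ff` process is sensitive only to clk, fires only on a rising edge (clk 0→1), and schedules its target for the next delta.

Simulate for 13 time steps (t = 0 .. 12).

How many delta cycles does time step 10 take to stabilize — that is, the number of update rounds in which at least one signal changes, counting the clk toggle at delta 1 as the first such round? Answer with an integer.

3

t0.Δ0 clk=0 s6=0 s1=0 s4=0 s0=1 s3=0
t0.Δ1 clk=1 s6=0 s1=0 s4=0 s0=1 s3=0
t0.Δ2 clk=1 s6=0 s1=0 s4=1 s0=1 s3=0
t0.Δ3 clk=1 s6=1 s1=0 s4=1 s0=1 s3=0
t1.Δ0 clk=1 s6=1 s1=0 s4=1 s0=1 s3=0
t1.Δ1 clk=0 s6=1 s1=0 s4=1 s0=1 s3=0
t2.Δ0 clk=0 s6=1 s1=0 s4=1 s0=1 s3=0
t2.Δ1 clk=1 s6=1 s1=0 s4=1 s0=1 s3=0
t2.Δ2 clk=1 s6=1 s1=0 s4=0 s0=1 s3=0
t2.Δ3 clk=1 s6=0 s1=0 s4=0 s0=1 s3=0
t3.Δ0 clk=1 s6=0 s1=0 s4=0 s0=1 s3=0
t3.Δ1 clk=0 s6=0 s1=0 s4=0 s0=1 s3=0
t4.Δ0 clk=0 s6=0 s1=0 s4=0 s0=1 s3=0
t4.Δ1 clk=1 s6=0 s1=0 s4=0 s0=1 s3=0
t4.Δ2 clk=1 s6=0 s1=0 s4=1 s0=1 s3=0
t4.Δ3 clk=1 s6=1 s1=0 s4=1 s0=1 s3=0
t5.Δ0 clk=1 s6=1 s1=0 s4=1 s0=1 s3=0
t5.Δ1 clk=0 s6=1 s1=0 s4=1 s0=1 s3=0
t6.Δ0 clk=0 s6=1 s1=0 s4=1 s0=1 s3=0
t6.Δ1 clk=1 s6=1 s1=0 s4=1 s0=1 s3=0
t6.Δ2 clk=1 s6=1 s1=0 s4=0 s0=1 s3=0
t6.Δ3 clk=1 s6=0 s1=0 s4=0 s0=1 s3=0
t7.Δ0 clk=1 s6=0 s1=0 s4=0 s0=1 s3=0
t7.Δ1 clk=0 s6=0 s1=0 s4=0 s0=1 s3=0
t8.Δ0 clk=0 s6=0 s1=0 s4=0 s0=1 s3=0
t8.Δ1 clk=1 s6=0 s1=0 s4=0 s0=1 s3=0
t8.Δ2 clk=1 s6=0 s1=0 s4=1 s0=1 s3=0
t8.Δ3 clk=1 s6=1 s1=0 s4=1 s0=1 s3=0
t9.Δ0 clk=1 s6=1 s1=0 s4=1 s0=1 s3=0
t9.Δ1 clk=0 s6=1 s1=0 s4=1 s0=1 s3=0
t10.Δ0 clk=0 s6=1 s1=0 s4=1 s0=1 s3=0
t10.Δ1 clk=1 s6=1 s1=0 s4=1 s0=1 s3=0
t10.Δ2 clk=1 s6=1 s1=0 s4=0 s0=1 s3=0
t10.Δ3 clk=1 s6=0 s1=0 s4=0 s0=1 s3=0
t11.Δ0 clk=1 s6=0 s1=0 s4=0 s0=1 s3=0
t11.Δ1 clk=0 s6=0 s1=0 s4=0 s0=1 s3=0
t12.Δ0 clk=0 s6=0 s1=0 s4=0 s0=1 s3=0
t12.Δ1 clk=1 s6=0 s1=0 s4=0 s0=1 s3=0
t12.Δ2 clk=1 s6=0 s1=0 s4=1 s0=1 s3=0
t12.Δ3 clk=1 s6=1 s1=0 s4=1 s0=1 s3=0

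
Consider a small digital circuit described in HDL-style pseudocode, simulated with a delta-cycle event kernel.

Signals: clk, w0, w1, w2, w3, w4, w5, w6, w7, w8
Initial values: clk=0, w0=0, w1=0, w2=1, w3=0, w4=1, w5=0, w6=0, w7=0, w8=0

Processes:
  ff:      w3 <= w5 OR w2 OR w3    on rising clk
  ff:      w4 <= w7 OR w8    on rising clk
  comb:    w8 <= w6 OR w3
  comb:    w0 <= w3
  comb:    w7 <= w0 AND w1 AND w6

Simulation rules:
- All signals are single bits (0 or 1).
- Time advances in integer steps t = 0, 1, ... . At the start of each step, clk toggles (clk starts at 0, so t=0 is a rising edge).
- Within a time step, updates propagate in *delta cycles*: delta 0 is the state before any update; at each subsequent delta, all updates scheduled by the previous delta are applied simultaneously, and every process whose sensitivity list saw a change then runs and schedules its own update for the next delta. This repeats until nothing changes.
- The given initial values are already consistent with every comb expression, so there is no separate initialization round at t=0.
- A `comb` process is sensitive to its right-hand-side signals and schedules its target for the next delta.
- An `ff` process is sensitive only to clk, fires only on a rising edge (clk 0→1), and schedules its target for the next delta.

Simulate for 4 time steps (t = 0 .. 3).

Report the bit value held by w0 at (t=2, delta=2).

[bits: w3,w4,w6,w7,w1,w0,w5,clk,w8,w2]
t=0: Δ0=0100000001 Δ1=0100000101 Δ2=1000000101 Δ3=1000010111 | 3Δ
t=1: Δ0=1000010111 Δ1=1000010011 | 1Δ
t=2: Δ0=1000010011 Δ1=1000010111 Δ2=1100010111 | 2Δ
t=3: Δ0=1100010111 Δ1=1100010011 | 1Δ

1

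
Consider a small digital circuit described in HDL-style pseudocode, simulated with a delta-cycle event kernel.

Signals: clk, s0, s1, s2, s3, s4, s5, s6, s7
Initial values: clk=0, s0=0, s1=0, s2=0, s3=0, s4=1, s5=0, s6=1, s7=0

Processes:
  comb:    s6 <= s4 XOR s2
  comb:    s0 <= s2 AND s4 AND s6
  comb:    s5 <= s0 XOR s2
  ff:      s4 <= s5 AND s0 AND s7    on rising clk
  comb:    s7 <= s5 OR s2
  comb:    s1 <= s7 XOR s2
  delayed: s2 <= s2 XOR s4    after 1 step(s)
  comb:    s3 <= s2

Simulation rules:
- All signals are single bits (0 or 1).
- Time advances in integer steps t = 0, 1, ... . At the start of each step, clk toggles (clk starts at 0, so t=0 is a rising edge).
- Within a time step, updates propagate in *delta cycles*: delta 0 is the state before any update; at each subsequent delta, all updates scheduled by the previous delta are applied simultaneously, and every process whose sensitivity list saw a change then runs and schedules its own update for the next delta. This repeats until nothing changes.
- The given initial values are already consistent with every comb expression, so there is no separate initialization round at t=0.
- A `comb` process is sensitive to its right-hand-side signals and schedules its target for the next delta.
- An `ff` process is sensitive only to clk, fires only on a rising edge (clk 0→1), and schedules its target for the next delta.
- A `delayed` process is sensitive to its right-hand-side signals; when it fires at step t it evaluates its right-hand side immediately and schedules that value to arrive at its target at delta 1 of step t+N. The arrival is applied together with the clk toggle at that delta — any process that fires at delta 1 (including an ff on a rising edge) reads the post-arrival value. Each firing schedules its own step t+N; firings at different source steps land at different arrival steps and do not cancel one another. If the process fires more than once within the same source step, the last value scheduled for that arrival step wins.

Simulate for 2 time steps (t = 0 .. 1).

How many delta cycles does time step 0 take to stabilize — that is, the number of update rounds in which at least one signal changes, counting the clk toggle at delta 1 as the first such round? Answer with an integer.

t0.Δ0 s1=0 s4=1 s2=0 s7=0 s0=0 s3=0 clk=0 s6=1 s5=0
t0.Δ1 s1=0 s4=1 s2=0 s7=0 s0=0 s3=0 clk=1 s6=1 s5=0
t0.Δ2 s1=0 s4=0 s2=0 s7=0 s0=0 s3=0 clk=1 s6=1 s5=0
t0.Δ3 s1=0 s4=0 s2=0 s7=0 s0=0 s3=0 clk=1 s6=0 s5=0
t1.Δ0 s1=0 s4=0 s2=0 s7=0 s0=0 s3=0 clk=1 s6=0 s5=0
t1.Δ1 s1=0 s4=0 s2=0 s7=0 s0=0 s3=0 clk=0 s6=0 s5=0

3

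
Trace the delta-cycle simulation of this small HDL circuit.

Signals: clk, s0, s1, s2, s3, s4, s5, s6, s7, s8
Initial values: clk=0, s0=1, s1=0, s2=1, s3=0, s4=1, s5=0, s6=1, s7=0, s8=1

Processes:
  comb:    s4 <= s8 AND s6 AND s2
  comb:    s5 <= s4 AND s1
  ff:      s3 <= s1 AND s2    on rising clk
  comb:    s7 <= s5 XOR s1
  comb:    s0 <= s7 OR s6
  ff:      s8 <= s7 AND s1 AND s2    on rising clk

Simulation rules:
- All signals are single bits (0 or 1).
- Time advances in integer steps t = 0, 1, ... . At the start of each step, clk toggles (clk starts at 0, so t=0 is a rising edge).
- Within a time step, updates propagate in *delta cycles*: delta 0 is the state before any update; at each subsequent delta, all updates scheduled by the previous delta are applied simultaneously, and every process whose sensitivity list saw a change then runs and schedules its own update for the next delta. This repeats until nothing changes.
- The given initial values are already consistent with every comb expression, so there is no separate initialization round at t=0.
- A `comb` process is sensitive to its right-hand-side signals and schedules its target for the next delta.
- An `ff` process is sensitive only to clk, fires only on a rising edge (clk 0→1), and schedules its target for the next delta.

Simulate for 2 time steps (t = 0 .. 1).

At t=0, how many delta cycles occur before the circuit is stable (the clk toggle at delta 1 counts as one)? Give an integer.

3

[bits: s3,s5,s4,s7,clk,s6,s2,s8,s0,s1]
t=0: Δ0=0010011110 Δ1=0010111110 Δ2=0010111010 Δ3=0000111010 | 3Δ
t=1: Δ0=0000111010 Δ1=0000011010 | 1Δ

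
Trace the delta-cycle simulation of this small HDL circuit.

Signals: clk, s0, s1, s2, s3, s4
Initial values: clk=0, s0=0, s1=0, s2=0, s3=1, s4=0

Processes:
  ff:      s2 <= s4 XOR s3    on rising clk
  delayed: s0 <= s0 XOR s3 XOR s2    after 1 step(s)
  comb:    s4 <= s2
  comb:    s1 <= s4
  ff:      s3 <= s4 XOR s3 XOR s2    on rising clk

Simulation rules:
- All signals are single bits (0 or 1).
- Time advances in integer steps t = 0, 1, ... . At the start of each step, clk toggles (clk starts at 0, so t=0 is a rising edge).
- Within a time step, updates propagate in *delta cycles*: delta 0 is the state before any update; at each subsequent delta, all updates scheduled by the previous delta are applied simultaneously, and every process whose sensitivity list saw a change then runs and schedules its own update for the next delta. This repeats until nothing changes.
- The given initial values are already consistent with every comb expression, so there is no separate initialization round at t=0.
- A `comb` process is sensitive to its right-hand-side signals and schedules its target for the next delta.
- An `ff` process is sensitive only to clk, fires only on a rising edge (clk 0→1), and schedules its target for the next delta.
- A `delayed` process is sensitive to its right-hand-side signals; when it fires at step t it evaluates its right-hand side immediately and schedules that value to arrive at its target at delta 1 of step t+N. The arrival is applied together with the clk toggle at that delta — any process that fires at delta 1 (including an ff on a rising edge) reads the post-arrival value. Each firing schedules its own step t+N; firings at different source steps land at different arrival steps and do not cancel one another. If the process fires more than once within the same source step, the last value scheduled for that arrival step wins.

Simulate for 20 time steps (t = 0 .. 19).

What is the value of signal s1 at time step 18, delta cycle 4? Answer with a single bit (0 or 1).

t0.Δ0 s1=0 clk=0 s0=0 s4=0 s3=1 s2=0
t0.Δ1 s1=0 clk=1 s0=0 s4=0 s3=1 s2=0
t0.Δ2 s1=0 clk=1 s0=0 s4=0 s3=1 s2=1
t0.Δ3 s1=0 clk=1 s0=0 s4=1 s3=1 s2=1
t0.Δ4 s1=1 clk=1 s0=0 s4=1 s3=1 s2=1
t1.Δ0 s1=1 clk=1 s0=0 s4=1 s3=1 s2=1
t1.Δ1 s1=1 clk=0 s0=0 s4=1 s3=1 s2=1
t2.Δ0 s1=1 clk=0 s0=0 s4=1 s3=1 s2=1
t2.Δ1 s1=1 clk=1 s0=0 s4=1 s3=1 s2=1
t2.Δ2 s1=1 clk=1 s0=0 s4=1 s3=1 s2=0
t2.Δ3 s1=1 clk=1 s0=0 s4=0 s3=1 s2=0
t2.Δ4 s1=0 clk=1 s0=0 s4=0 s3=1 s2=0
t3.Δ0 s1=0 clk=1 s0=0 s4=0 s3=1 s2=0
t3.Δ1 s1=0 clk=0 s0=1 s4=0 s3=1 s2=0
t4.Δ0 s1=0 clk=0 s0=1 s4=0 s3=1 s2=0
t4.Δ1 s1=0 clk=1 s0=0 s4=0 s3=1 s2=0
t4.Δ2 s1=0 clk=1 s0=0 s4=0 s3=1 s2=1
t4.Δ3 s1=0 clk=1 s0=0 s4=1 s3=1 s2=1
t4.Δ4 s1=1 clk=1 s0=0 s4=1 s3=1 s2=1
t5.Δ0 s1=1 clk=1 s0=0 s4=1 s3=1 s2=1
t5.Δ1 s1=1 clk=0 s0=0 s4=1 s3=1 s2=1
t6.Δ0 s1=1 clk=0 s0=0 s4=1 s3=1 s2=1
t6.Δ1 s1=1 clk=1 s0=0 s4=1 s3=1 s2=1
t6.Δ2 s1=1 clk=1 s0=0 s4=1 s3=1 s2=0
t6.Δ3 s1=1 clk=1 s0=0 s4=0 s3=1 s2=0
t6.Δ4 s1=0 clk=1 s0=0 s4=0 s3=1 s2=0
t7.Δ0 s1=0 clk=1 s0=0 s4=0 s3=1 s2=0
t7.Δ1 s1=0 clk=0 s0=1 s4=0 s3=1 s2=0
t8.Δ0 s1=0 clk=0 s0=1 s4=0 s3=1 s2=0
t8.Δ1 s1=0 clk=1 s0=0 s4=0 s3=1 s2=0
t8.Δ2 s1=0 clk=1 s0=0 s4=0 s3=1 s2=1
t8.Δ3 s1=0 clk=1 s0=0 s4=1 s3=1 s2=1
t8.Δ4 s1=1 clk=1 s0=0 s4=1 s3=1 s2=1
t9.Δ0 s1=1 clk=1 s0=0 s4=1 s3=1 s2=1
t9.Δ1 s1=1 clk=0 s0=0 s4=1 s3=1 s2=1
t10.Δ0 s1=1 clk=0 s0=0 s4=1 s3=1 s2=1
t10.Δ1 s1=1 clk=1 s0=0 s4=1 s3=1 s2=1
t10.Δ2 s1=1 clk=1 s0=0 s4=1 s3=1 s2=0
t10.Δ3 s1=1 clk=1 s0=0 s4=0 s3=1 s2=0
t10.Δ4 s1=0 clk=1 s0=0 s4=0 s3=1 s2=0
t11.Δ0 s1=0 clk=1 s0=0 s4=0 s3=1 s2=0
t11.Δ1 s1=0 clk=0 s0=1 s4=0 s3=1 s2=0
t12.Δ0 s1=0 clk=0 s0=1 s4=0 s3=1 s2=0
t12.Δ1 s1=0 clk=1 s0=0 s4=0 s3=1 s2=0
t12.Δ2 s1=0 clk=1 s0=0 s4=0 s3=1 s2=1
t12.Δ3 s1=0 clk=1 s0=0 s4=1 s3=1 s2=1
t12.Δ4 s1=1 clk=1 s0=0 s4=1 s3=1 s2=1
t13.Δ0 s1=1 clk=1 s0=0 s4=1 s3=1 s2=1
t13.Δ1 s1=1 clk=0 s0=0 s4=1 s3=1 s2=1
t14.Δ0 s1=1 clk=0 s0=0 s4=1 s3=1 s2=1
t14.Δ1 s1=1 clk=1 s0=0 s4=1 s3=1 s2=1
t14.Δ2 s1=1 clk=1 s0=0 s4=1 s3=1 s2=0
t14.Δ3 s1=1 clk=1 s0=0 s4=0 s3=1 s2=0
t14.Δ4 s1=0 clk=1 s0=0 s4=0 s3=1 s2=0
t15.Δ0 s1=0 clk=1 s0=0 s4=0 s3=1 s2=0
t15.Δ1 s1=0 clk=0 s0=1 s4=0 s3=1 s2=0
t16.Δ0 s1=0 clk=0 s0=1 s4=0 s3=1 s2=0
t16.Δ1 s1=0 clk=1 s0=0 s4=0 s3=1 s2=0
t16.Δ2 s1=0 clk=1 s0=0 s4=0 s3=1 s2=1
t16.Δ3 s1=0 clk=1 s0=0 s4=1 s3=1 s2=1
t16.Δ4 s1=1 clk=1 s0=0 s4=1 s3=1 s2=1
t17.Δ0 s1=1 clk=1 s0=0 s4=1 s3=1 s2=1
t17.Δ1 s1=1 clk=0 s0=0 s4=1 s3=1 s2=1
t18.Δ0 s1=1 clk=0 s0=0 s4=1 s3=1 s2=1
t18.Δ1 s1=1 clk=1 s0=0 s4=1 s3=1 s2=1
t18.Δ2 s1=1 clk=1 s0=0 s4=1 s3=1 s2=0
t18.Δ3 s1=1 clk=1 s0=0 s4=0 s3=1 s2=0
t18.Δ4 s1=0 clk=1 s0=0 s4=0 s3=1 s2=0
t19.Δ0 s1=0 clk=1 s0=0 s4=0 s3=1 s2=0
t19.Δ1 s1=0 clk=0 s0=1 s4=0 s3=1 s2=0

0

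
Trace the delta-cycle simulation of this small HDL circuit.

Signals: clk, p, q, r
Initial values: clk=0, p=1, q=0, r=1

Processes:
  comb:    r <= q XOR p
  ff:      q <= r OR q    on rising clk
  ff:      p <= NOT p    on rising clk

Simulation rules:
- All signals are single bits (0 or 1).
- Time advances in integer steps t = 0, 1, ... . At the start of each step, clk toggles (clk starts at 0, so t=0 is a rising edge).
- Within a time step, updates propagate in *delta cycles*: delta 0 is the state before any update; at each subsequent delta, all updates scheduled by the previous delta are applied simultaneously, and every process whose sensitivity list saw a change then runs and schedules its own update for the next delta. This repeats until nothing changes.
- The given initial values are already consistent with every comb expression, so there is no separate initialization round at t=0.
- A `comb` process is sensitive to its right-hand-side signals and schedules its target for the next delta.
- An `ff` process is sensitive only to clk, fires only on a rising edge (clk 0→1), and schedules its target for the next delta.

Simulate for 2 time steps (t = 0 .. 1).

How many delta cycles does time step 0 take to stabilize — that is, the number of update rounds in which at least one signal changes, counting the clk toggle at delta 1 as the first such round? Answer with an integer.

t0.Δ0 clk=0 r=1 q=0 p=1
t0.Δ1 clk=1 r=1 q=0 p=1
t0.Δ2 clk=1 r=1 q=1 p=0
t1.Δ0 clk=1 r=1 q=1 p=0
t1.Δ1 clk=0 r=1 q=1 p=0

2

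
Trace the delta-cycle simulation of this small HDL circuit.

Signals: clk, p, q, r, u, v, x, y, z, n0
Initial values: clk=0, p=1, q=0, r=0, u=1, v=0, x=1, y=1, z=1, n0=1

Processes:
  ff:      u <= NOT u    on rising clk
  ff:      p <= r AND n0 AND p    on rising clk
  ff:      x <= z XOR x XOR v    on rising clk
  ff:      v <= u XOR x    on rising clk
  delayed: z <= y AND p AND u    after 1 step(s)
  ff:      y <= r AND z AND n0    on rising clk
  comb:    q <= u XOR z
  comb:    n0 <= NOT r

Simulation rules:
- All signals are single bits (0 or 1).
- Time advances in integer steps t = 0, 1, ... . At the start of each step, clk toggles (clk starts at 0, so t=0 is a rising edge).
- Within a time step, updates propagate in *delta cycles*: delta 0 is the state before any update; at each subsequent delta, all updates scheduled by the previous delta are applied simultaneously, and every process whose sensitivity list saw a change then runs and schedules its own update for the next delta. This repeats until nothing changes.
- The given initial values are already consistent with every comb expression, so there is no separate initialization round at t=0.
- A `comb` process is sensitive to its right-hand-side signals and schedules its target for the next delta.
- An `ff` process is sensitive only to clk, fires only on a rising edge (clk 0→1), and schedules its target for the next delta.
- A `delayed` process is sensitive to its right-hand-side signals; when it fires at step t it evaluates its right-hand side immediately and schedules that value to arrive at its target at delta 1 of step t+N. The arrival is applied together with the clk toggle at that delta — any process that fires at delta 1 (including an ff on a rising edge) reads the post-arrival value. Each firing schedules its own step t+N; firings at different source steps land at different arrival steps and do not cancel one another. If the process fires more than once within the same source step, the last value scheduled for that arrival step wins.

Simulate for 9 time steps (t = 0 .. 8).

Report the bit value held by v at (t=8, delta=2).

t=0 Δ0: clk=0 v=0 z=1 n0=1 x=1 q=0 r=0 u=1 y=1 p=1
  Δ1: clk:0→1
  Δ2: x:1→0, u:1→0, y:1→0, p:1→0
  Δ3: q:0→1
  (3Δ to stable)
t=1 Δ0: clk=1 v=0 z=1 n0=1 x=0 q=1 r=0 u=0 y=0 p=0
  Δ1: clk:1→0, z:1→0
  Δ2: q:1→0
  (2Δ to stable)
t=2 Δ0: clk=0 v=0 z=0 n0=1 x=0 q=0 r=0 u=0 y=0 p=0
  Δ1: clk:0→1
  Δ2: u:0→1
  Δ3: q:0→1
  (3Δ to stable)
t=3 Δ0: clk=1 v=0 z=0 n0=1 x=0 q=1 r=0 u=1 y=0 p=0
  Δ1: clk:1→0
  (1Δ to stable)
t=4 Δ0: clk=0 v=0 z=0 n0=1 x=0 q=1 r=0 u=1 y=0 p=0
  Δ1: clk:0→1
  Δ2: v:0→1, u:1→0
  Δ3: q:1→0
  (3Δ to stable)
t=5 Δ0: clk=1 v=1 z=0 n0=1 x=0 q=0 r=0 u=0 y=0 p=0
  Δ1: clk:1→0
  (1Δ to stable)
t=6 Δ0: clk=0 v=1 z=0 n0=1 x=0 q=0 r=0 u=0 y=0 p=0
  Δ1: clk:0→1
  Δ2: v:1→0, x:0→1, u:0→1
  Δ3: q:0→1
  (3Δ to stable)
t=7 Δ0: clk=1 v=0 z=0 n0=1 x=1 q=1 r=0 u=1 y=0 p=0
  Δ1: clk:1→0
  (1Δ to stable)
t=8 Δ0: clk=0 v=0 z=0 n0=1 x=1 q=1 r=0 u=1 y=0 p=0
  Δ1: clk:0→1
  Δ2: u:1→0
  Δ3: q:1→0
  (3Δ to stable)

0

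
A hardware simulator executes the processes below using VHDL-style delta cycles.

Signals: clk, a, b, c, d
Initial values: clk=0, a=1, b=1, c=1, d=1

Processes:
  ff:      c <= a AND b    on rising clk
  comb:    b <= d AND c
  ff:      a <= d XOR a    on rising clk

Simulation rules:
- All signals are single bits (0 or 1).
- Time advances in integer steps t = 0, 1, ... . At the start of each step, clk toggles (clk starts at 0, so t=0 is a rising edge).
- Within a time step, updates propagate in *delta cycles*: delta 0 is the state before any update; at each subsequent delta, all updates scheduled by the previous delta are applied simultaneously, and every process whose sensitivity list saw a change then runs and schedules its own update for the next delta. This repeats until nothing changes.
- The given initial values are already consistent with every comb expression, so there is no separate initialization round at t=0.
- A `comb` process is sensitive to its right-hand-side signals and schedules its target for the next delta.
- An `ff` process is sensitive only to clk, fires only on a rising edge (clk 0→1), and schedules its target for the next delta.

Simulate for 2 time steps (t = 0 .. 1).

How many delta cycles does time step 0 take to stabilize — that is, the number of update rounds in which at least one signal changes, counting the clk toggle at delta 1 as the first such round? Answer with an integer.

t0.Δ0 c=1 clk=0 b=1 a=1 d=1
t0.Δ1 c=1 clk=1 b=1 a=1 d=1
t0.Δ2 c=1 clk=1 b=1 a=0 d=1
t1.Δ0 c=1 clk=1 b=1 a=0 d=1
t1.Δ1 c=1 clk=0 b=1 a=0 d=1

2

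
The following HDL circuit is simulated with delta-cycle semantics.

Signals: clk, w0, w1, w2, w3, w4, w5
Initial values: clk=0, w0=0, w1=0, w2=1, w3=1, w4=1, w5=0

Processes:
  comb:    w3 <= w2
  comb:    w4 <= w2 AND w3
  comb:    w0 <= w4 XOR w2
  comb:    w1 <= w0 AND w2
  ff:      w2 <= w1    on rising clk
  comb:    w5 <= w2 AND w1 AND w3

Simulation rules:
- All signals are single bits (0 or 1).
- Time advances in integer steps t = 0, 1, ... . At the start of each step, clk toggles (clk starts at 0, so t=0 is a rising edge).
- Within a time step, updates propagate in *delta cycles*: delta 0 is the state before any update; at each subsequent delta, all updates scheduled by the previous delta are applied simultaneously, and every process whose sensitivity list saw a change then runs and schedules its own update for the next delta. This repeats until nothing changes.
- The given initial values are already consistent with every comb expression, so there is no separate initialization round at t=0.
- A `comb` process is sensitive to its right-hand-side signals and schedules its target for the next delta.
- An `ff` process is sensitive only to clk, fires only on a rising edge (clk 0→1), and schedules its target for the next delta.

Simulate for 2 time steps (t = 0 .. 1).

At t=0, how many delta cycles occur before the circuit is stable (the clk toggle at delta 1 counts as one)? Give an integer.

4

t0.Δ0 clk=0 w2=1 w0=0 w3=1 w1=0 w5=0 w4=1
t0.Δ1 clk=1 w2=1 w0=0 w3=1 w1=0 w5=0 w4=1
t0.Δ2 clk=1 w2=0 w0=0 w3=1 w1=0 w5=0 w4=1
t0.Δ3 clk=1 w2=0 w0=1 w3=0 w1=0 w5=0 w4=0
t0.Δ4 clk=1 w2=0 w0=0 w3=0 w1=0 w5=0 w4=0
t1.Δ0 clk=1 w2=0 w0=0 w3=0 w1=0 w5=0 w4=0
t1.Δ1 clk=0 w2=0 w0=0 w3=0 w1=0 w5=0 w4=0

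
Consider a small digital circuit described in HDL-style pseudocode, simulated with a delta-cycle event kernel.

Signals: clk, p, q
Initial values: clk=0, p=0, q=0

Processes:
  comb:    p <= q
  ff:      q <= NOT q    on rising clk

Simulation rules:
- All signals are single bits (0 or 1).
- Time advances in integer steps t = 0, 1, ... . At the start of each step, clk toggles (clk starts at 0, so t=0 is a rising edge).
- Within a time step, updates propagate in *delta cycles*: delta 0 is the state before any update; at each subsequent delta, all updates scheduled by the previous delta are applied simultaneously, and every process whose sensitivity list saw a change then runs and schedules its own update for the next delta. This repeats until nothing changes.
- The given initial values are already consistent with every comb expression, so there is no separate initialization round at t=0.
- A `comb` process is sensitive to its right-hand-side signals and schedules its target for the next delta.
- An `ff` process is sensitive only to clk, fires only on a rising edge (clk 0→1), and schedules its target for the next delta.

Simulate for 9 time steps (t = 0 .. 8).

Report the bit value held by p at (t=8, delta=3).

t0.Δ0 p=0 q=0 clk=0
t0.Δ1 p=0 q=0 clk=1
t0.Δ2 p=0 q=1 clk=1
t0.Δ3 p=1 q=1 clk=1
t1.Δ0 p=1 q=1 clk=1
t1.Δ1 p=1 q=1 clk=0
t2.Δ0 p=1 q=1 clk=0
t2.Δ1 p=1 q=1 clk=1
t2.Δ2 p=1 q=0 clk=1
t2.Δ3 p=0 q=0 clk=1
t3.Δ0 p=0 q=0 clk=1
t3.Δ1 p=0 q=0 clk=0
t4.Δ0 p=0 q=0 clk=0
t4.Δ1 p=0 q=0 clk=1
t4.Δ2 p=0 q=1 clk=1
t4.Δ3 p=1 q=1 clk=1
t5.Δ0 p=1 q=1 clk=1
t5.Δ1 p=1 q=1 clk=0
t6.Δ0 p=1 q=1 clk=0
t6.Δ1 p=1 q=1 clk=1
t6.Δ2 p=1 q=0 clk=1
t6.Δ3 p=0 q=0 clk=1
t7.Δ0 p=0 q=0 clk=1
t7.Δ1 p=0 q=0 clk=0
t8.Δ0 p=0 q=0 clk=0
t8.Δ1 p=0 q=0 clk=1
t8.Δ2 p=0 q=1 clk=1
t8.Δ3 p=1 q=1 clk=1

1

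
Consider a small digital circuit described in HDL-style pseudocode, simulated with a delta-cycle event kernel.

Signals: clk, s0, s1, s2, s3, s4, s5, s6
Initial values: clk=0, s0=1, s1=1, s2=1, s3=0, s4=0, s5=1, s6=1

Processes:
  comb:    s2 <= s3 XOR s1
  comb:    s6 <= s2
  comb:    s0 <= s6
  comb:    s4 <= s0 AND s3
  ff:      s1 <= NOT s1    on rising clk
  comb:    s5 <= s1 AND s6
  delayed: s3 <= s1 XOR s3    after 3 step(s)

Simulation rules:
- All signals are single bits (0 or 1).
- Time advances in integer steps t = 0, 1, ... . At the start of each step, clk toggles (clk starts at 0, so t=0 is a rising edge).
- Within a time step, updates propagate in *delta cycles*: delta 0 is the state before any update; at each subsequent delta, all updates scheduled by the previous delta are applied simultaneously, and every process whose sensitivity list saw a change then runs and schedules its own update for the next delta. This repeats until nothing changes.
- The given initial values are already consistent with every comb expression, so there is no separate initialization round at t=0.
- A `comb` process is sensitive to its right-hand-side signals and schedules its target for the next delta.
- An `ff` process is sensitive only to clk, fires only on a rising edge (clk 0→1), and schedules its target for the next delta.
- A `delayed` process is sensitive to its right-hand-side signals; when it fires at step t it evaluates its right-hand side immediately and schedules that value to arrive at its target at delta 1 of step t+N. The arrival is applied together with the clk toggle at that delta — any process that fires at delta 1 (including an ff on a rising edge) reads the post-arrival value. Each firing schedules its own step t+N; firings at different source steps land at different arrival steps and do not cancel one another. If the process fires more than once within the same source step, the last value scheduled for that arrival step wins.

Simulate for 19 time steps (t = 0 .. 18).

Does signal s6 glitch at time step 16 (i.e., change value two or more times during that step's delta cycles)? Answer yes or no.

no

t0.Δ0 clk=0 s6=1 s0=1 s2=1 s3=0 s5=1 s1=1 s4=0
t0.Δ1 clk=1 s6=1 s0=1 s2=1 s3=0 s5=1 s1=1 s4=0
t0.Δ2 clk=1 s6=1 s0=1 s2=1 s3=0 s5=1 s1=0 s4=0
t0.Δ3 clk=1 s6=1 s0=1 s2=0 s3=0 s5=0 s1=0 s4=0
t0.Δ4 clk=1 s6=0 s0=1 s2=0 s3=0 s5=0 s1=0 s4=0
t0.Δ5 clk=1 s6=0 s0=0 s2=0 s3=0 s5=0 s1=0 s4=0
t1.Δ0 clk=1 s6=0 s0=0 s2=0 s3=0 s5=0 s1=0 s4=0
t1.Δ1 clk=0 s6=0 s0=0 s2=0 s3=0 s5=0 s1=0 s4=0
t2.Δ0 clk=0 s6=0 s0=0 s2=0 s3=0 s5=0 s1=0 s4=0
t2.Δ1 clk=1 s6=0 s0=0 s2=0 s3=0 s5=0 s1=0 s4=0
t2.Δ2 clk=1 s6=0 s0=0 s2=0 s3=0 s5=0 s1=1 s4=0
t2.Δ3 clk=1 s6=0 s0=0 s2=1 s3=0 s5=0 s1=1 s4=0
t2.Δ4 clk=1 s6=1 s0=0 s2=1 s3=0 s5=0 s1=1 s4=0
t2.Δ5 clk=1 s6=1 s0=1 s2=1 s3=0 s5=1 s1=1 s4=0
t3.Δ0 clk=1 s6=1 s0=1 s2=1 s3=0 s5=1 s1=1 s4=0
t3.Δ1 clk=0 s6=1 s0=1 s2=1 s3=0 s5=1 s1=1 s4=0
t4.Δ0 clk=0 s6=1 s0=1 s2=1 s3=0 s5=1 s1=1 s4=0
t4.Δ1 clk=1 s6=1 s0=1 s2=1 s3=0 s5=1 s1=1 s4=0
t4.Δ2 clk=1 s6=1 s0=1 s2=1 s3=0 s5=1 s1=0 s4=0
t4.Δ3 clk=1 s6=1 s0=1 s2=0 s3=0 s5=0 s1=0 s4=0
t4.Δ4 clk=1 s6=0 s0=1 s2=0 s3=0 s5=0 s1=0 s4=0
t4.Δ5 clk=1 s6=0 s0=0 s2=0 s3=0 s5=0 s1=0 s4=0
t5.Δ0 clk=1 s6=0 s0=0 s2=0 s3=0 s5=0 s1=0 s4=0
t5.Δ1 clk=0 s6=0 s0=0 s2=0 s3=1 s5=0 s1=0 s4=0
t5.Δ2 clk=0 s6=0 s0=0 s2=1 s3=1 s5=0 s1=0 s4=0
t5.Δ3 clk=0 s6=1 s0=0 s2=1 s3=1 s5=0 s1=0 s4=0
t5.Δ4 clk=0 s6=1 s0=1 s2=1 s3=1 s5=0 s1=0 s4=0
t5.Δ5 clk=0 s6=1 s0=1 s2=1 s3=1 s5=0 s1=0 s4=1
t6.Δ0 clk=0 s6=1 s0=1 s2=1 s3=1 s5=0 s1=0 s4=1
t6.Δ1 clk=1 s6=1 s0=1 s2=1 s3=1 s5=0 s1=0 s4=1
t6.Δ2 clk=1 s6=1 s0=1 s2=1 s3=1 s5=0 s1=1 s4=1
t6.Δ3 clk=1 s6=1 s0=1 s2=0 s3=1 s5=1 s1=1 s4=1
t6.Δ4 clk=1 s6=0 s0=1 s2=0 s3=1 s5=1 s1=1 s4=1
t6.Δ5 clk=1 s6=0 s0=0 s2=0 s3=1 s5=0 s1=1 s4=1
t6.Δ6 clk=1 s6=0 s0=0 s2=0 s3=1 s5=0 s1=1 s4=0
t7.Δ0 clk=1 s6=0 s0=0 s2=0 s3=1 s5=0 s1=1 s4=0
t7.Δ1 clk=0 s6=0 s0=0 s2=0 s3=0 s5=0 s1=1 s4=0
t7.Δ2 clk=0 s6=0 s0=0 s2=1 s3=0 s5=0 s1=1 s4=0
t7.Δ3 clk=0 s6=1 s0=0 s2=1 s3=0 s5=0 s1=1 s4=0
t7.Δ4 clk=0 s6=1 s0=1 s2=1 s3=0 s5=1 s1=1 s4=0
t8.Δ0 clk=0 s6=1 s0=1 s2=1 s3=0 s5=1 s1=1 s4=0
t8.Δ1 clk=1 s6=1 s0=1 s2=1 s3=1 s5=1 s1=1 s4=0
t8.Δ2 clk=1 s6=1 s0=1 s2=0 s3=1 s5=1 s1=0 s4=1
t8.Δ3 clk=1 s6=0 s0=1 s2=1 s3=1 s5=0 s1=0 s4=1
t8.Δ4 clk=1 s6=1 s0=0 s2=1 s3=1 s5=0 s1=0 s4=1
t8.Δ5 clk=1 s6=1 s0=1 s2=1 s3=1 s5=0 s1=0 s4=0
t8.Δ6 clk=1 s6=1 s0=1 s2=1 s3=1 s5=0 s1=0 s4=1
t9.Δ0 clk=1 s6=1 s0=1 s2=1 s3=1 s5=0 s1=0 s4=1
t9.Δ1 clk=0 s6=1 s0=1 s2=1 s3=0 s5=0 s1=0 s4=1
t9.Δ2 clk=0 s6=1 s0=1 s2=0 s3=0 s5=0 s1=0 s4=0
t9.Δ3 clk=0 s6=0 s0=1 s2=0 s3=0 s5=0 s1=0 s4=0
t9.Δ4 clk=0 s6=0 s0=0 s2=0 s3=0 s5=0 s1=0 s4=0
t10.Δ0 clk=0 s6=0 s0=0 s2=0 s3=0 s5=0 s1=0 s4=0
t10.Δ1 clk=1 s6=0 s0=0 s2=0 s3=1 s5=0 s1=0 s4=0
t10.Δ2 clk=1 s6=0 s0=0 s2=1 s3=1 s5=0 s1=1 s4=0
t10.Δ3 clk=1 s6=1 s0=0 s2=0 s3=1 s5=0 s1=1 s4=0
t10.Δ4 clk=1 s6=0 s0=1 s2=0 s3=1 s5=1 s1=1 s4=0
t10.Δ5 clk=1 s6=0 s0=0 s2=0 s3=1 s5=0 s1=1 s4=1
t10.Δ6 clk=1 s6=0 s0=0 s2=0 s3=1 s5=0 s1=1 s4=0
t11.Δ0 clk=1 s6=0 s0=0 s2=0 s3=1 s5=0 s1=1 s4=0
t11.Δ1 clk=0 s6=0 s0=0 s2=0 s3=1 s5=0 s1=1 s4=0
t12.Δ0 clk=0 s6=0 s0=0 s2=0 s3=1 s5=0 s1=1 s4=0
t12.Δ1 clk=1 s6=0 s0=0 s2=0 s3=0 s5=0 s1=1 s4=0
t12.Δ2 clk=1 s6=0 s0=0 s2=1 s3=0 s5=0 s1=0 s4=0
t12.Δ3 clk=1 s6=1 s0=0 s2=0 s3=0 s5=0 s1=0 s4=0
t12.Δ4 clk=1 s6=0 s0=1 s2=0 s3=0 s5=0 s1=0 s4=0
t12.Δ5 clk=1 s6=0 s0=0 s2=0 s3=0 s5=0 s1=0 s4=0
t13.Δ0 clk=1 s6=0 s0=0 s2=0 s3=0 s5=0 s1=0 s4=0
t13.Δ1 clk=0 s6=0 s0=0 s2=0 s3=0 s5=0 s1=0 s4=0
t14.Δ0 clk=0 s6=0 s0=0 s2=0 s3=0 s5=0 s1=0 s4=0
t14.Δ1 clk=1 s6=0 s0=0 s2=0 s3=0 s5=0 s1=0 s4=0
t14.Δ2 clk=1 s6=0 s0=0 s2=0 s3=0 s5=0 s1=1 s4=0
t14.Δ3 clk=1 s6=0 s0=0 s2=1 s3=0 s5=0 s1=1 s4=0
t14.Δ4 clk=1 s6=1 s0=0 s2=1 s3=0 s5=0 s1=1 s4=0
t14.Δ5 clk=1 s6=1 s0=1 s2=1 s3=0 s5=1 s1=1 s4=0
t15.Δ0 clk=1 s6=1 s0=1 s2=1 s3=0 s5=1 s1=1 s4=0
t15.Δ1 clk=0 s6=1 s0=1 s2=1 s3=0 s5=1 s1=1 s4=0
t16.Δ0 clk=0 s6=1 s0=1 s2=1 s3=0 s5=1 s1=1 s4=0
t16.Δ1 clk=1 s6=1 s0=1 s2=1 s3=0 s5=1 s1=1 s4=0
t16.Δ2 clk=1 s6=1 s0=1 s2=1 s3=0 s5=1 s1=0 s4=0
t16.Δ3 clk=1 s6=1 s0=1 s2=0 s3=0 s5=0 s1=0 s4=0
t16.Δ4 clk=1 s6=0 s0=1 s2=0 s3=0 s5=0 s1=0 s4=0
t16.Δ5 clk=1 s6=0 s0=0 s2=0 s3=0 s5=0 s1=0 s4=0
t17.Δ0 clk=1 s6=0 s0=0 s2=0 s3=0 s5=0 s1=0 s4=0
t17.Δ1 clk=0 s6=0 s0=0 s2=0 s3=1 s5=0 s1=0 s4=0
t17.Δ2 clk=0 s6=0 s0=0 s2=1 s3=1 s5=0 s1=0 s4=0
t17.Δ3 clk=0 s6=1 s0=0 s2=1 s3=1 s5=0 s1=0 s4=0
t17.Δ4 clk=0 s6=1 s0=1 s2=1 s3=1 s5=0 s1=0 s4=0
t17.Δ5 clk=0 s6=1 s0=1 s2=1 s3=1 s5=0 s1=0 s4=1
t18.Δ0 clk=0 s6=1 s0=1 s2=1 s3=1 s5=0 s1=0 s4=1
t18.Δ1 clk=1 s6=1 s0=1 s2=1 s3=1 s5=0 s1=0 s4=1
t18.Δ2 clk=1 s6=1 s0=1 s2=1 s3=1 s5=0 s1=1 s4=1
t18.Δ3 clk=1 s6=1 s0=1 s2=0 s3=1 s5=1 s1=1 s4=1
t18.Δ4 clk=1 s6=0 s0=1 s2=0 s3=1 s5=1 s1=1 s4=1
t18.Δ5 clk=1 s6=0 s0=0 s2=0 s3=1 s5=0 s1=1 s4=1
t18.Δ6 clk=1 s6=0 s0=0 s2=0 s3=1 s5=0 s1=1 s4=0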